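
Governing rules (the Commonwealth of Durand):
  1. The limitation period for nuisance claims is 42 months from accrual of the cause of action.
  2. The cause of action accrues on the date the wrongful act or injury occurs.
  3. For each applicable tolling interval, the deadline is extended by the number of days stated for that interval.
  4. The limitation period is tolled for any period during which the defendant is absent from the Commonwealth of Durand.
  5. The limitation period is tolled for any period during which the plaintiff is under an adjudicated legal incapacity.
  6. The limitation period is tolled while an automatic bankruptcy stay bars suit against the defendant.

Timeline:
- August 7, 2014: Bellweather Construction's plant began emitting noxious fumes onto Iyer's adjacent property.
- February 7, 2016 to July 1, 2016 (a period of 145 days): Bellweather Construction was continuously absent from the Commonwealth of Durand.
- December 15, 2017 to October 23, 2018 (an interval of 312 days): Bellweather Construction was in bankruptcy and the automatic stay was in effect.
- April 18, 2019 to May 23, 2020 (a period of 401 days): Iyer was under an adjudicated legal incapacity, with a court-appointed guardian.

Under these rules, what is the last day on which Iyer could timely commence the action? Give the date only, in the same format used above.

June 14, 2020

The cause of action accrued on August 7, 2014, the date of the act.
42 months from August 7, 2014 is February 7, 2018.
Because the defendant's absence from the jurisdiction ran from February 7, 2016 to July 1, 2016, the deadline is extended by 145 days to July 2, 2018.
Because the automatic bankruptcy stay ran from December 15, 2017 to October 23, 2018, the deadline is extended by 312 days to May 10, 2019.
The period was tolled for 401 days by the plaintiff's legal incapacity (April 18, 2019 to May 23, 2020), pushing the deadline to June 14, 2020.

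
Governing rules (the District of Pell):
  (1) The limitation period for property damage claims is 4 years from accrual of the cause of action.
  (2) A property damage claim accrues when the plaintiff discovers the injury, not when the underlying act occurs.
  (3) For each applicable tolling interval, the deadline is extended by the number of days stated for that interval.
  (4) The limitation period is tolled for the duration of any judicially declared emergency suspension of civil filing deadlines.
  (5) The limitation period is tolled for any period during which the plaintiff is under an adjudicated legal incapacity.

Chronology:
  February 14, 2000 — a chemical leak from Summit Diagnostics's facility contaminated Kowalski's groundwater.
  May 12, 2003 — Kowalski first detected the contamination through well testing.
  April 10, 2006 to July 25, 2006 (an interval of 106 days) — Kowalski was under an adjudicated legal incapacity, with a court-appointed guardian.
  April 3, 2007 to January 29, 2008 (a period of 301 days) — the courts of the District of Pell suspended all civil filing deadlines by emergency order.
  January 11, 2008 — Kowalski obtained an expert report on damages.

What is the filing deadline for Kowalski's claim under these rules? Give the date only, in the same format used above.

Under the discovery rule, the claim accrued on May 12, 2003, when Kowalski discovered the injury — not on the February 14, 2000 date of the underlying act.
Adding the 4 years base period to May 12, 2003 gives a deadline of May 12, 2007, before any tolling.
The period was tolled for 106 days by the plaintiff's legal incapacity (April 10, 2006 to July 25, 2006), pushing the deadline to August 26, 2007.
The period was tolled for 301 days by the emergency suspension of filing deadlines (April 3, 2007 to January 29, 2008), pushing the deadline to June 22, 2008.
The other events in the timeline have no effect on the limitation period under the stated rules.

June 22, 2008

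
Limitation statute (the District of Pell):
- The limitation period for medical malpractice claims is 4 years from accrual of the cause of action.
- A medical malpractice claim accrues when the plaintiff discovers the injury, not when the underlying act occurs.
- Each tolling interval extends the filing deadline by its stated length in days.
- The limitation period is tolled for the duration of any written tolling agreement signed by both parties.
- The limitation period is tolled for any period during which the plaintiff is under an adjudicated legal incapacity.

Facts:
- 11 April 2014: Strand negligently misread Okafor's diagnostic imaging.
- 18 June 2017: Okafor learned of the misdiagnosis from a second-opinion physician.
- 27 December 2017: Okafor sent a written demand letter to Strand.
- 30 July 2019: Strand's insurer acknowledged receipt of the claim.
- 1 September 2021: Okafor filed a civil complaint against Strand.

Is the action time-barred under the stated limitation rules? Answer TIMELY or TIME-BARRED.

TIME-BARRED

Under the discovery rule, the claim accrued on 18 June 2017, when Okafor discovered the injury — not on the 11 April 2014 date of the underlying act.
Adding the 4 years base period to 18 June 2017 gives a deadline of 18 June 2021, before any tolling.
Nothing else in the chronology tolls or restarts the period.
The 1 September 2021 filing falls after the 18 June 2021 deadline; the claim is time-barred.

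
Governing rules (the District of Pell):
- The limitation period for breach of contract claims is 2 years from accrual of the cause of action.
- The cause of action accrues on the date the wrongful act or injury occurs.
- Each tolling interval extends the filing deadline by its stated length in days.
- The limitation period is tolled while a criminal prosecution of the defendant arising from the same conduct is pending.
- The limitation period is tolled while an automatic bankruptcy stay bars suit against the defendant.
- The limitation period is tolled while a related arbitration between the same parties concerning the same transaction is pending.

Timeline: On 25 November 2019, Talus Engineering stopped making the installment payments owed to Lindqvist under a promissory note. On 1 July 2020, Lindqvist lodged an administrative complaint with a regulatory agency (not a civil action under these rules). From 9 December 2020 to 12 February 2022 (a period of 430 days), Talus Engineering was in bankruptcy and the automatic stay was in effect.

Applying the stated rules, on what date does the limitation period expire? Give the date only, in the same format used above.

The claim accrued on 25 November 2019, when the wrongful act occurred.
The untolled deadline — 2 years after 25 November 2019 — is 25 November 2021.
Because the automatic bankruptcy stay ran from 9 December 2020 to 12 February 2022, the deadline is extended by 430 days to 29 January 2023.
The other events in the timeline have no effect on the limitation period under the stated rules.

29 January 2023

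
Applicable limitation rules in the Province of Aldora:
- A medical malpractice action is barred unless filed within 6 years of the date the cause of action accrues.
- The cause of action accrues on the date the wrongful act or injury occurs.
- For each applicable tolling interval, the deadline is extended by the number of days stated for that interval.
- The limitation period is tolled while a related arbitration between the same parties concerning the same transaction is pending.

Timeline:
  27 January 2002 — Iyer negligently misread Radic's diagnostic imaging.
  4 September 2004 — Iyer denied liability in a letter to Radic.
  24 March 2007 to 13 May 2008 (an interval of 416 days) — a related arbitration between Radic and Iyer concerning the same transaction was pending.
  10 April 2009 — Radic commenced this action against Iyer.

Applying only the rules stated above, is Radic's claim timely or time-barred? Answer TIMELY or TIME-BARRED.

The claim accrued on 27 January 2002, when the wrongful act occurred.
6 years from 27 January 2002 is 27 January 2008.
Because the pending related arbitration ran from 24 March 2007 to 13 May 2008, the deadline is extended by 416 days to 18 March 2009.
Nothing else in the chronology tolls or restarts the period.
Radic filed on 10 April 2009, after the 18 March 2009 deadline, so the action is time-barred.

TIME-BARRED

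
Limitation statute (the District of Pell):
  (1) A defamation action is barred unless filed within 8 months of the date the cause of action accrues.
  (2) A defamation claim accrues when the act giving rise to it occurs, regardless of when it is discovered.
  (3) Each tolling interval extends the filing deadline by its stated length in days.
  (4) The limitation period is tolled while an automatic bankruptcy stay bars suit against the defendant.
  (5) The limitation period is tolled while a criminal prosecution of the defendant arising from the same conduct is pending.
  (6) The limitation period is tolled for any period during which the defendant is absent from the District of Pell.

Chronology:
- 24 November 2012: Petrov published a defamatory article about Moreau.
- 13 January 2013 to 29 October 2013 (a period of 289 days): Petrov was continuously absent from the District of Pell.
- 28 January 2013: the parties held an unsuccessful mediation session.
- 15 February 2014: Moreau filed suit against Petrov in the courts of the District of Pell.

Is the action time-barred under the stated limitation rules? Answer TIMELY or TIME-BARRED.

TIMELY

The limitation period began to run on 24 November 2012.
The untolled deadline — 8 months after 24 November 2012 — is 24 July 2013.
The defendant's absence from the jurisdiction from 13 January 2013 to 29 October 2013 tolled the period for 289 days, extending the deadline to 9 May 2014.
The other events in the timeline have no effect on the limitation period under the stated rules.
Filing on 15 February 2014 beat the 9 May 2014 deadline — the action is timely.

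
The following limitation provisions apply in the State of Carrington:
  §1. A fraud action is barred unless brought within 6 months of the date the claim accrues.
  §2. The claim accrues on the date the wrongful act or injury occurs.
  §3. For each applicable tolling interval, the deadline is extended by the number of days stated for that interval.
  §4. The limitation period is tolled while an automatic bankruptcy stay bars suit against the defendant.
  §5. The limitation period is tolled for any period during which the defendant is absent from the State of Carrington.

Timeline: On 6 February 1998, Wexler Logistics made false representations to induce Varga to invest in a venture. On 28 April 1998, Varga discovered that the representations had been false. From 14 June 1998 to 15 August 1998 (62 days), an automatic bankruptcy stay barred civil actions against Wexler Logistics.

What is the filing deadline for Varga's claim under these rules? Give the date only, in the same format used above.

7 October 1998

Accrual is governed by the date of the act, so the period began to run on 6 February 1998; the later discovery on 28 April 1998 is irrelevant under the stated rule.
6 months from 6 February 1998 is 6 August 1998.
The period was tolled for 62 days by the automatic bankruptcy stay (14 June 1998 to 15 August 1998), pushing the deadline to 7 October 1998.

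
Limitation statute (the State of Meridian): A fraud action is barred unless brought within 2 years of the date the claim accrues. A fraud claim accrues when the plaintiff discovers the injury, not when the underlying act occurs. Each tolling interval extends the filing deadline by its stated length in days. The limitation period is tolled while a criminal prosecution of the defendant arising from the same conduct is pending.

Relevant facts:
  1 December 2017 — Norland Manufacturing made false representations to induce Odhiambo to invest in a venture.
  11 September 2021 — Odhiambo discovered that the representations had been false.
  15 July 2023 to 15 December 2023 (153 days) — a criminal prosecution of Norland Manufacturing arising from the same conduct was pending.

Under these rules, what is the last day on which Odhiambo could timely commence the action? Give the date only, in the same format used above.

The claim did not accrue until Odhiambo discovered the injury on 11 September 2021; the 1 December 2017 act date does not start the clock under the stated rule.
Adding the 2 years base period to 11 September 2021 gives a deadline of 11 September 2023, before any tolling.
Because the pending criminal prosecution ran from 15 July 2023 to 15 December 2023, the deadline is extended by 153 days to 11 February 2024.

11 February 2024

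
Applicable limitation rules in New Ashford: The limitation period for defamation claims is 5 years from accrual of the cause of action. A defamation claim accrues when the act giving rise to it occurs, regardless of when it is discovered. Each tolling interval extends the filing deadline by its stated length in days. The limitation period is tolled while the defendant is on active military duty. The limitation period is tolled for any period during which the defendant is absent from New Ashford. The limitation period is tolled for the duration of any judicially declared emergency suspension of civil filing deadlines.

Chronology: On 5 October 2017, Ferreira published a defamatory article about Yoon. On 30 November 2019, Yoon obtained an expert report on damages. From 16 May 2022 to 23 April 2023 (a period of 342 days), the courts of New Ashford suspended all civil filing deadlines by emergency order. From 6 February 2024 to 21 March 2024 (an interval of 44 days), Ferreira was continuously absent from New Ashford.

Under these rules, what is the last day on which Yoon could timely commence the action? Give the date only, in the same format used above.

The claim accrued on 5 October 2017, when the wrongful act occurred.
5 years from 5 October 2017 is 5 October 2022.
Because the emergency suspension of filing deadlines ran from 16 May 2022 to 23 April 2023, the deadline is extended by 342 days to 12 September 2023.
By the time the defendant's absence from the jurisdiction began on 6 February 2024, the limitation period had already expired on 12 September 2023; that interval cannot revive it.
Nothing else in the chronology tolls or restarts the period.

12 September 2023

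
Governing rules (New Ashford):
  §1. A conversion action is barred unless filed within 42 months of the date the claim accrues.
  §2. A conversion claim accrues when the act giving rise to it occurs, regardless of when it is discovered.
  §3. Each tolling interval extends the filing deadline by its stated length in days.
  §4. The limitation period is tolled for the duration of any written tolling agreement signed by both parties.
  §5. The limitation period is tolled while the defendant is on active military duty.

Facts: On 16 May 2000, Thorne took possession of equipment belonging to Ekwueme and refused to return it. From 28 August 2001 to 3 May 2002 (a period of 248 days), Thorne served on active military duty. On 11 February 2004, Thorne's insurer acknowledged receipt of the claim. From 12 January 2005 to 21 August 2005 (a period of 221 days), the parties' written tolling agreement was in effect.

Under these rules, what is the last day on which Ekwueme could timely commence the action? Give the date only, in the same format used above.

21 July 2004

The claim accrued on 16 May 2000, when the wrongful act occurred.
The untolled deadline — 42 months after 16 May 2000 — is 16 November 2003.
The period was tolled for 248 days by the defendant's active military service (28 August 2001 to 3 May 2002), pushing the deadline to 21 July 2004.
By the time the written tolling agreement began on 12 January 2005, the limitation period had already expired on 21 July 2004; that interval cannot revive it.
None of the other events listed affects the running of the period under the stated rules.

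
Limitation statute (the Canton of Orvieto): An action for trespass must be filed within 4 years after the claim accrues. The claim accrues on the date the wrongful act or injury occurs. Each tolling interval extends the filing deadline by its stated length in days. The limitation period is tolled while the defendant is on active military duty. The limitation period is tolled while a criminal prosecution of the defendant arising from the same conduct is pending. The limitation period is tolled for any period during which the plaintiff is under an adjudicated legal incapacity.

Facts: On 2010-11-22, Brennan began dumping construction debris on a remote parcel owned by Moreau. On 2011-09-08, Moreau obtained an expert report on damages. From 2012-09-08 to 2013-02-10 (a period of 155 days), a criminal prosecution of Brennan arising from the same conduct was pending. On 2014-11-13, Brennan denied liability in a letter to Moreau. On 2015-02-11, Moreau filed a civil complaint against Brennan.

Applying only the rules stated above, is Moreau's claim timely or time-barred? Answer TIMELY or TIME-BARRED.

TIMELY

The claim accrued on 2010-11-22, the date of the act.
The untolled deadline — 4 years after 2010-11-22 — is 2014-11-22.
Because the pending criminal prosecution ran from 2012-09-08 to 2013-02-10, the deadline is extended by 155 days to 2015-04-26.
Nothing else in the chronology tolls or restarts the period.
Filing on 2015-02-11 beat the 2015-04-26 deadline — the action is timely.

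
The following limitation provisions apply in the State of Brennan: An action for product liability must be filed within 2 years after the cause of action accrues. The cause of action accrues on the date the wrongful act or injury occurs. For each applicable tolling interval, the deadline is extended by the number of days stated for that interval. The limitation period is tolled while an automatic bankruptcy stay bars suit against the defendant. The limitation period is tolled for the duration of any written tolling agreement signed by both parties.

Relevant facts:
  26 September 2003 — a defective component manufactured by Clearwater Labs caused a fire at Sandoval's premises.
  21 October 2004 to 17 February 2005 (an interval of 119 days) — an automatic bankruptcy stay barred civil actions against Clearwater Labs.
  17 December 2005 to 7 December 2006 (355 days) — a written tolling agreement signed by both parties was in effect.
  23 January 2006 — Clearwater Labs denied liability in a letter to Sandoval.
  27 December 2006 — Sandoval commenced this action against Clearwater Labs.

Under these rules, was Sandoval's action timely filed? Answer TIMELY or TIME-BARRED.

TIMELY

The cause of action accrued on 26 September 2003, the date of the act.
The untolled deadline — 2 years after 26 September 2003 — is 26 September 2005.
Because the automatic bankruptcy stay ran from 21 October 2004 to 17 February 2005, the deadline is extended by 119 days to 23 January 2006.
The written tolling agreement from 17 December 2005 to 7 December 2006 tolled the period for 355 days, extending the deadline to 13 January 2007.
Nothing else in the chronology tolls or restarts the period.
Filing on 27 December 2006 beat the 13 January 2007 deadline — the action is timely.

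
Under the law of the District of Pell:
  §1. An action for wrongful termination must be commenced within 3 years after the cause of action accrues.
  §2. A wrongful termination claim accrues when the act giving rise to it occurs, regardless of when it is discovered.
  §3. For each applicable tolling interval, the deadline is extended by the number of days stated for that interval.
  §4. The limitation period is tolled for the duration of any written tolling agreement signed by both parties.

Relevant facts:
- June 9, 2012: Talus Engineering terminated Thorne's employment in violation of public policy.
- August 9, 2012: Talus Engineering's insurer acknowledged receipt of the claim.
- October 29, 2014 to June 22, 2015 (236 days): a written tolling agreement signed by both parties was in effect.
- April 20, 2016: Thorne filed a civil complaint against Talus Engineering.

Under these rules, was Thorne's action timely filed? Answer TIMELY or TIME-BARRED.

TIME-BARRED

The cause of action accrued on June 9, 2012, the date of the act.
Adding the 3 years base period to June 9, 2012 gives a deadline of June 9, 2015, before any tolling.
The written tolling agreement from October 29, 2014 to June 22, 2015 tolled the period for 236 days, extending the deadline to January 31, 2016.
None of the other events listed affects the running of the period under the stated rules.
The April 20, 2016 filing falls after the January 31, 2016 deadline; the claim is time-barred.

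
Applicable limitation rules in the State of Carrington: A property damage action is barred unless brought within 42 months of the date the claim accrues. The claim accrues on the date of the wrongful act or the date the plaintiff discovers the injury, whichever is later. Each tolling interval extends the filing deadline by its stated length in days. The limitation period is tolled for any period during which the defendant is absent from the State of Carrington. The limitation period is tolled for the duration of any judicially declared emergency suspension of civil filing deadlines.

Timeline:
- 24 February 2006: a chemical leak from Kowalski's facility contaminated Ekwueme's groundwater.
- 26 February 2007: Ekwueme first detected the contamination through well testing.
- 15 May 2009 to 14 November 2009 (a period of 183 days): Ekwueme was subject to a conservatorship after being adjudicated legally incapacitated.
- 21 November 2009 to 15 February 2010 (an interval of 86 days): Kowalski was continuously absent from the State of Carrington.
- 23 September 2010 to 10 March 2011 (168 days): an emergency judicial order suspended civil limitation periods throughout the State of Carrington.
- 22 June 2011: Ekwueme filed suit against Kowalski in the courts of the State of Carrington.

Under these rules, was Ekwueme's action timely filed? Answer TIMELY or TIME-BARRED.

TIME-BARRED

Because discovery on 26 February 2007 post-dates the 24 February 2006 act, accrual under the later-of rule falls on 26 February 2007.
The untolled deadline — 42 months after 26 February 2007 — is 26 August 2010.
Because the defendant's absence from the jurisdiction ran from 21 November 2009 to 15 February 2010, the deadline is extended by 86 days to 20 November 2010.
The period was tolled for 168 days by the emergency suspension of filing deadlines (23 September 2010 to 10 March 2011), pushing the deadline to 7 May 2011.
No stated provision tolls the period for the plaintiff's incapacity, so the interval from 15 May 2009 to 14 November 2009 has no effect on the deadline.
Filing on 22 June 2011 missed the 7 May 2011 deadline — the action is time-barred.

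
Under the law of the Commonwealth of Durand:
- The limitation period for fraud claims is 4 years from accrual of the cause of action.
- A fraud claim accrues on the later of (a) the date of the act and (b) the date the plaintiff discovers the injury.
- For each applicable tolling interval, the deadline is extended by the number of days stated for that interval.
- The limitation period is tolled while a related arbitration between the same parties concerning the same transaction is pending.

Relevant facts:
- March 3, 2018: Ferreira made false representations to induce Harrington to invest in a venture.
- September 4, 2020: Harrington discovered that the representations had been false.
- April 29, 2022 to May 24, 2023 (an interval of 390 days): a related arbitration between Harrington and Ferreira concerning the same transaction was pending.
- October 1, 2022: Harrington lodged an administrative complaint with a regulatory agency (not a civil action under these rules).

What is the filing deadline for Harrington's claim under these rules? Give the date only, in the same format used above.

The claim accrued on September 4, 2020 — the later of the March 3, 2018 act and the September 4, 2020 discovery.
Adding the 4 years base period to September 4, 2020 gives a deadline of September 4, 2024, before any tolling.
The period was tolled for 390 days by the pending related arbitration (April 29, 2022 to May 24, 2023), pushing the deadline to September 29, 2025.
None of the other events listed affects the running of the period under the stated rules.

September 29, 2025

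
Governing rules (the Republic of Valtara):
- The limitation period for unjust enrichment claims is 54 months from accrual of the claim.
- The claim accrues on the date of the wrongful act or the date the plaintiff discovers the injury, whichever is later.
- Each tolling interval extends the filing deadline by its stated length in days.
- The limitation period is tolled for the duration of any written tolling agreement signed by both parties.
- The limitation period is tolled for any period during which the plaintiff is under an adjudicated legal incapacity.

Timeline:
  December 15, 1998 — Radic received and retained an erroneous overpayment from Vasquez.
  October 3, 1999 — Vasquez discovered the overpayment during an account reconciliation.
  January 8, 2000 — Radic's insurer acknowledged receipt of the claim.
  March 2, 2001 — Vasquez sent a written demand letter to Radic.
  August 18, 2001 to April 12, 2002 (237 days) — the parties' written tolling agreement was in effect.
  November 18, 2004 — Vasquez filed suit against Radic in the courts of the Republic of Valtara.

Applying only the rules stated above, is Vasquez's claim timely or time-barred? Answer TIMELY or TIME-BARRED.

Taking the later of the act (December 15, 1998) and discovery (October 3, 1999), the claim accrued on October 3, 1999.
54 months from October 3, 1999 is April 3, 2004.
The period was tolled for 237 days by the written tolling agreement (August 18, 2001 to April 12, 2002), pushing the deadline to November 26, 2004.
None of the other events listed affects the running of the period under the stated rules.
The November 18, 2004 filing precedes the November 26, 2004 deadline; the claim is timely.

TIMELY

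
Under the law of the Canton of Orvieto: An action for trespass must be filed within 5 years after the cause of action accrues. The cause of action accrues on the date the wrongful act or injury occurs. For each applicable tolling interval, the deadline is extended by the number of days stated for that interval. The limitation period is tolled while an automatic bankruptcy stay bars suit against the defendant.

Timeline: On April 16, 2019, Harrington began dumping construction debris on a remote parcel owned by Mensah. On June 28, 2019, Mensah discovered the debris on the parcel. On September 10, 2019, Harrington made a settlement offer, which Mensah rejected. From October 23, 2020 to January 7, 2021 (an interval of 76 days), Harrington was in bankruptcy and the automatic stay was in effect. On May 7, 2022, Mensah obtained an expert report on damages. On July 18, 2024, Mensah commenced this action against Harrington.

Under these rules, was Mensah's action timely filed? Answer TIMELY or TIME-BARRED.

Accrual is governed by the date of the act, so the period began to run on April 16, 2019; the later discovery on June 28, 2019 is irrelevant under the stated rule.
Adding the 5 years base period to April 16, 2019 gives a deadline of April 16, 2024, before any tolling.
The period was tolled for 76 days by the automatic bankruptcy stay (October 23, 2020 to January 7, 2021), pushing the deadline to July 1, 2024.
Nothing else in the chronology tolls or restarts the period.
The July 18, 2024 filing falls after the July 1, 2024 deadline; the claim is time-barred.

TIME-BARRED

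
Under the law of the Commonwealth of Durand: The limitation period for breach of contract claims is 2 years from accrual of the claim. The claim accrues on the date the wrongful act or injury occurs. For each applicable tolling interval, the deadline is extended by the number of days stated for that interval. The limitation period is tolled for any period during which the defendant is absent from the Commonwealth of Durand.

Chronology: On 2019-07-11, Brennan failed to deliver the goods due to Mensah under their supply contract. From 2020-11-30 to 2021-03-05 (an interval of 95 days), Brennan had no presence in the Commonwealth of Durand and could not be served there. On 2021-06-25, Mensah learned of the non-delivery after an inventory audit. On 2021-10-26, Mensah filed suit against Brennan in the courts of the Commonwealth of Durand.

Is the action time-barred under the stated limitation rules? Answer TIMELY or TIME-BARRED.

TIME-BARRED

The claim accrued on 2019-07-11, when the wrongful act occurred; under the stated occurrence rule the 2021-06-25 discovery does not delay accrual.
The untolled deadline — 2 years after 2019-07-11 — is 2021-07-11.
The period was tolled for 95 days by the defendant's absence from the jurisdiction (2020-11-30 to 2021-03-05), pushing the deadline to 2021-10-14.
The 2021-10-26 filing falls after the 2021-10-14 deadline; the claim is time-barred.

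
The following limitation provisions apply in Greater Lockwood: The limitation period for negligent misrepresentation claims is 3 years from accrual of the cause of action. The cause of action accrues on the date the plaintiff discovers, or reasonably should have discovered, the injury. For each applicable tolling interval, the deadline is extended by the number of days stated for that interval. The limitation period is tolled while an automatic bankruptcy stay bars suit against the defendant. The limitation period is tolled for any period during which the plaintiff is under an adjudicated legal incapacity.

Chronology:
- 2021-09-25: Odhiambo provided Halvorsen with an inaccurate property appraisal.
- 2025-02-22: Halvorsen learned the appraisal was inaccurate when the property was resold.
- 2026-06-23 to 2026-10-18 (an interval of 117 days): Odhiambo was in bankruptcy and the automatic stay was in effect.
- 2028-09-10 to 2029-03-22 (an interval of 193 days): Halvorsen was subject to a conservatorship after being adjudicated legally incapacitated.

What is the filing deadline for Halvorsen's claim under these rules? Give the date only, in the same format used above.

2028-06-18

Under the discovery rule, the claim accrued on 2025-02-22, when Halvorsen discovered the injury — not on the 2021-09-25 date of the underlying act.
Adding the 3 years base period to 2025-02-22 gives a deadline of 2028-02-22, before any tolling.
The period was tolled for 117 days by the automatic bankruptcy stay (2026-06-23 to 2026-10-18), pushing the deadline to 2028-06-18.
The plaintiff's legal incapacity starting 2028-09-10 came too late — the period had run on 2028-06-18 — and so does not extend the deadline.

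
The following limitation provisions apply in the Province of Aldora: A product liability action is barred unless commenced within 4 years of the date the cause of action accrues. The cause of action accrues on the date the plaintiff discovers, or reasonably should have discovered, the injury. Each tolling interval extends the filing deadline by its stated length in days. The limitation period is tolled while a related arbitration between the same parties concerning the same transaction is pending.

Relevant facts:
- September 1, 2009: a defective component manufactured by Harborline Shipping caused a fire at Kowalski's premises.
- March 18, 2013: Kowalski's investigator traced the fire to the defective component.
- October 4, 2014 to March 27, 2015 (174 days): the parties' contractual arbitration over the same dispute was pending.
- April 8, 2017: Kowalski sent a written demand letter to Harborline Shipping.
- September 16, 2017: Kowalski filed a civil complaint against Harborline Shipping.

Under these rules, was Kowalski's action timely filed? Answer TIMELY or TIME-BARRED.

TIME-BARRED

The claim did not accrue until Kowalski discovered the injury on March 18, 2013; the September 1, 2009 act date does not start the clock under the stated rule.
The untolled deadline — 4 years after March 18, 2013 — is March 18, 2017.
The pending related arbitration from October 4, 2014 to March 27, 2015 tolled the period for 174 days, extending the deadline to September 8, 2017.
Nothing else in the chronology tolls or restarts the period.
The September 16, 2017 filing falls after the September 8, 2017 deadline; the claim is time-barred.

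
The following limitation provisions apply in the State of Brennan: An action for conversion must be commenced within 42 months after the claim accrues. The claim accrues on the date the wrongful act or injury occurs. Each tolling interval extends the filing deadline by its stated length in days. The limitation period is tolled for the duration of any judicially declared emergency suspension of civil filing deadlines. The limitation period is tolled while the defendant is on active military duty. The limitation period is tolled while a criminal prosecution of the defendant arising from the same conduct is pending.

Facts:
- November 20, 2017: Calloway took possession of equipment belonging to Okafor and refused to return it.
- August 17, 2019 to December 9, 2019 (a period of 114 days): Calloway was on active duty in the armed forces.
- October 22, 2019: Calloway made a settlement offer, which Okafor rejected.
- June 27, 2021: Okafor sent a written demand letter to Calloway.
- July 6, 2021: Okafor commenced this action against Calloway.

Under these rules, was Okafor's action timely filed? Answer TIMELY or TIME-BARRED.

The claim accrued on November 20, 2017, when the wrongful act occurred.
Adding the 42 months base period to November 20, 2017 gives a deadline of May 20, 2021, before any tolling.
The period was tolled for 114 days by the defendant's active military service (August 17, 2019 to December 9, 2019), pushing the deadline to September 11, 2021.
The other events in the timeline have no effect on the limitation period under the stated rules.
Filing on July 6, 2021 beat the September 11, 2021 deadline — the action is timely.

TIMELY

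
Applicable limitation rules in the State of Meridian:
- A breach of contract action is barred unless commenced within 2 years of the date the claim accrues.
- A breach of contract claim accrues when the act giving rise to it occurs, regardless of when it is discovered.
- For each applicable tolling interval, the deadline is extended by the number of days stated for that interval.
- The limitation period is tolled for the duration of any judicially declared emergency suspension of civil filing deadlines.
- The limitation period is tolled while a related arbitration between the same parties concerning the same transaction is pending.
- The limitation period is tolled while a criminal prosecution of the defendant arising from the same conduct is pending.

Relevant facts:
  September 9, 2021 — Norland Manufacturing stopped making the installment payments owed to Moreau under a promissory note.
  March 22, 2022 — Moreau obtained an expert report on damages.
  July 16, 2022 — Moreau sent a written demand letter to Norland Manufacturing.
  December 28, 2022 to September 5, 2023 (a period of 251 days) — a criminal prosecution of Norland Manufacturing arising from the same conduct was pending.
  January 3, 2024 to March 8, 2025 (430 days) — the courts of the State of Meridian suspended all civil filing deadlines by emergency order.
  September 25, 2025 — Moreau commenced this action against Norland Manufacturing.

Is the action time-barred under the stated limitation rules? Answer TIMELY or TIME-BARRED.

TIME-BARRED

The claim accrued on September 9, 2021, when the wrongful act occurred.
Adding the 2 years base period to September 9, 2021 gives a deadline of September 9, 2023, before any tolling.
The pending criminal prosecution from December 28, 2022 to September 5, 2023 tolled the period for 251 days, extending the deadline to May 17, 2024.
Because the emergency suspension of filing deadlines ran from January 3, 2024 to March 8, 2025, the deadline is extended by 430 days to July 21, 2025.
Nothing else in the chronology tolls or restarts the period.
Moreau filed on September 25, 2025, after the July 21, 2025 deadline, so the action is time-barred.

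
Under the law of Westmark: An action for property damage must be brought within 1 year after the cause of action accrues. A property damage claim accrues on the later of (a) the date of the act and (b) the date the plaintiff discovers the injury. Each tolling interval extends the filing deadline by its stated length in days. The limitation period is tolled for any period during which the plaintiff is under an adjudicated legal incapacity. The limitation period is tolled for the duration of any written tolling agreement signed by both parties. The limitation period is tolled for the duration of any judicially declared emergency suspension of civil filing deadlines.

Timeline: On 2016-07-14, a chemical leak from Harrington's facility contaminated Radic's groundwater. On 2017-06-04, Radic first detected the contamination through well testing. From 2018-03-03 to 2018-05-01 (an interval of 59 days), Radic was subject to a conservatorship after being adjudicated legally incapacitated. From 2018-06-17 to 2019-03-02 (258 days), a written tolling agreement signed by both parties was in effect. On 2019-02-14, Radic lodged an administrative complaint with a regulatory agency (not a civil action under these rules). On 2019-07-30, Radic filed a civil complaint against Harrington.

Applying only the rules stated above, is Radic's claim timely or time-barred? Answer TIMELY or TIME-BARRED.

Taking the later of the act (2016-07-14) and discovery (2017-06-04), the claim accrued on 2017-06-04.
The untolled deadline — 1 year after 2017-06-04 — is 2018-06-04.
The plaintiff's legal incapacity from 2018-03-03 to 2018-05-01 tolled the period for 59 days, extending the deadline to 2018-08-02.
The written tolling agreement from 2018-06-17 to 2019-03-02 tolled the period for 258 days, extending the deadline to 2019-04-17.
None of the other events listed affects the running of the period under the stated rules.
Filing on 2019-07-30 missed the 2019-04-17 deadline — the action is time-barred.

TIME-BARRED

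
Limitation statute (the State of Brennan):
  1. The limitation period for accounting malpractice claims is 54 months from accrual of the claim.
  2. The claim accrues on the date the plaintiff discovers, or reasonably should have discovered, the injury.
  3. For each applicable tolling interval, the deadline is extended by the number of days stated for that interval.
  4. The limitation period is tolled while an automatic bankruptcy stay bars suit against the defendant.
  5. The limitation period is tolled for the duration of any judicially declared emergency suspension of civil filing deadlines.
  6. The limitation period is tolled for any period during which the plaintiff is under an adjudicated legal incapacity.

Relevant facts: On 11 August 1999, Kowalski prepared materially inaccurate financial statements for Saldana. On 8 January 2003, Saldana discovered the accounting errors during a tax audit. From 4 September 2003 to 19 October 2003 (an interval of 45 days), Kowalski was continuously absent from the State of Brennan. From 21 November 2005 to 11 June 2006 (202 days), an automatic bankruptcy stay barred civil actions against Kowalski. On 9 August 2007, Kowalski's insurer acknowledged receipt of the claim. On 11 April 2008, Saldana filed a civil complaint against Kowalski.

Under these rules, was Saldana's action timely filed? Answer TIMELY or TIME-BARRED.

Under the discovery rule, the claim accrued on 8 January 2003, when Saldana discovered the injury — not on the 11 August 1999 date of the underlying act.
The untolled deadline — 54 months after 8 January 2003 — is 8 July 2007.
The automatic bankruptcy stay from 21 November 2005 to 11 June 2006 tolled the period for 202 days, extending the deadline to 26 January 2008.
The defendant's absence from the jurisdiction from 4 September 2003 to 19 October 2003 does not toll the period, because no stated rule makes the defendant's absence a tolling event.
None of the other events listed affects the running of the period under the stated rules.
Filing on 11 April 2008 missed the 26 January 2008 deadline — the action is time-barred.

TIME-BARRED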